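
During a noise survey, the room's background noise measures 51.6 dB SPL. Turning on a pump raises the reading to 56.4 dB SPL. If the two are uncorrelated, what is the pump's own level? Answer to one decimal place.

54.7 dB SPL

Remove the background by subtracting linear intensities:
L_src = 10·log₁₀(10^(56.4/10) − 10^(51.6/10)) = 10·log₁₀(292000) = 54.7 dB SPL.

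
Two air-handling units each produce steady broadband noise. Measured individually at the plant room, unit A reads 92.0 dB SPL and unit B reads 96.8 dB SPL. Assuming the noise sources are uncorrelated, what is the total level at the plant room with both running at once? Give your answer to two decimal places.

98.04 dB SPL

Add the sources as powers (linear), then convert back to dB:
L_total = 10·log₁₀(10^(92.0/10) + 10^(96.8/10)) = 10·log₁₀(6371000000) = 98.04 dB SPL.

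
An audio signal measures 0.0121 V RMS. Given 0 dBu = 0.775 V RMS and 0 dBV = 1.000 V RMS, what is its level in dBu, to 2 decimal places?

dBu = 20·log₁₀(V / 0.775 V).
20·log₁₀(0.0121/0.775) = -36.13 dBu.

-36.13 dBu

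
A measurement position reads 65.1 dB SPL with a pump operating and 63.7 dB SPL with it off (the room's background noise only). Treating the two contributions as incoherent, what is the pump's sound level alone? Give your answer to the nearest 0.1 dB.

Background correction is a power subtraction:
L_src = 10·log₁₀(10^(65.1/10) − 10^(63.7/10)) = 10·log₁₀(891700) = 59.5 dB SPL.

59.5 dB SPL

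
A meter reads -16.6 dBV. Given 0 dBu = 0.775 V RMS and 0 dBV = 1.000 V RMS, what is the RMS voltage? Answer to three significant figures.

0.148 V

V = 1.000 V × 10^(-16.6/20).
= 1.000 × 0.1479 = 0.148 V.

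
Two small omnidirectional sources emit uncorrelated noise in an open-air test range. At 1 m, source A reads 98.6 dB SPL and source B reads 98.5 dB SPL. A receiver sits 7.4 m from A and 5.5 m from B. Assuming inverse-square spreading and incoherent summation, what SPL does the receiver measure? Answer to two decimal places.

At the listener: L_A = 98.6 − 20·log₁₀(7.4) = 81.215 dB; L_B = 98.5 − 20·log₁₀(5.5) = 83.693 dB.
Combined: 10·log₁₀(10^(81.215/10)+10^(83.693/10)) = 85.64 dB SPL.

85.64 dB SPL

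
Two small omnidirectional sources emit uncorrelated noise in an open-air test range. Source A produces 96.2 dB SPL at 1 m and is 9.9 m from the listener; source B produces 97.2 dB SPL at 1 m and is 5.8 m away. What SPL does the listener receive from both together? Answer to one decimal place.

83.0 dB SPL

At the listener: L_A = 96.2 − 20·log₁₀(9.9) = 76.29 dB; L_B = 97.2 − 20·log₁₀(5.8) = 81.93 dB.
Combined: 10·log₁₀(10^(76.29/10)+10^(81.93/10)) = 83.0 dB SPL.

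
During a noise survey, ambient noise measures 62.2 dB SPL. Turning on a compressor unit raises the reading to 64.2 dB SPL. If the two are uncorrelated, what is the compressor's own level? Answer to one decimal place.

59.9 dB SPL

Remove the background by subtracting linear intensities:
L_src = 10·log₁₀(10^(64.2/10) − 10^(62.2/10)) = 10·log₁₀(970700) = 59.9 dB SPL.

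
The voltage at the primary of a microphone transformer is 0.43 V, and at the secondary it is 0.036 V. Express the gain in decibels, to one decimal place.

-21.5 dB

For a voltage ratio, dB = 20·log₁₀(V₂/V₁).
20·log₁₀(0.036/0.43) = 20·log₁₀(0.08372) = -21.5 dB.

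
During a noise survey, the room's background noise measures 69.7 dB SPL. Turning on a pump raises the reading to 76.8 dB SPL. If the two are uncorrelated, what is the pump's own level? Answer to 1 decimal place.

Background correction is a power subtraction:
L_src = 10·log₁₀(10^(76.8/10) − 10^(69.7/10)) = 10·log₁₀(38530000) = 75.9 dB SPL.

75.9 dB SPL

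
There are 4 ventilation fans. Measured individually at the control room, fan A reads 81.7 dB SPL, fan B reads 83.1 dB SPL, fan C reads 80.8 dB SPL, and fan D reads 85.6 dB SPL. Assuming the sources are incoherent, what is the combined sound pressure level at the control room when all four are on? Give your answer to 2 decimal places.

Incoherent sources sum as intensities:
L_total = 10·log₁₀(10^(81.7/10) + 10^(83.1/10) + 10^(80.8/10) + 10^(85.6/10)) = 10·log₁₀(835400000) = 89.22 dB SPL.

89.22 dB SPL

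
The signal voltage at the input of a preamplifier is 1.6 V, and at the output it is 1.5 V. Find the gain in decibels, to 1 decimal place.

-0.6 dB

Voltage is an amplitude quantity, so gain = 20·log₁₀(V_out/V_in).
20·log₁₀(1.5/1.6) = 20·log₁₀(0.9375) = -0.6 dB.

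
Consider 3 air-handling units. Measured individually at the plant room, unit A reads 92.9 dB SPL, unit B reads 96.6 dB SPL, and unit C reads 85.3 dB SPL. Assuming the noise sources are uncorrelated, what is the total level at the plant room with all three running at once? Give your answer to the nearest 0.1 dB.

Add the sources as powers (linear), then convert back to dB:
L_total = 10·log₁₀(10^(92.9/10) + 10^(96.6/10) + 10^(85.3/10)) = 10·log₁₀(6860000000) = 98.4 dB SPL.

98.4 dB SPL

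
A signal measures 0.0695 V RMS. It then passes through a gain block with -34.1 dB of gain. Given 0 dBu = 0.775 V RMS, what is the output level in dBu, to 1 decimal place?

-55.0 dBu

Input level: 20·log₁₀(0.0695/0.775) = -20.95 dBu.
Output: -20.95 − 34.1 = -55.0 dBu.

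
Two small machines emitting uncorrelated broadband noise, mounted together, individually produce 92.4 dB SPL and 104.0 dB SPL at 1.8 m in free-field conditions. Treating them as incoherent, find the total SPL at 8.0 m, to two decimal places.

91.33 dB SPL

Combined at 1.8 m: 10·log₁₀(10^(92.4/10)+10^(104.0/10)) = 104.291 dB SPL.
Then apply −20·log₁₀(8.0/1.8) = -12.956 dB → 91.33 dB SPL.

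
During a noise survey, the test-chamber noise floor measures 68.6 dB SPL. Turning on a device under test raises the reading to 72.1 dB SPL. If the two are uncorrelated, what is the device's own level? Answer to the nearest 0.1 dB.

69.5 dB SPL

Remove the background by subtracting linear intensities:
L_src = 10·log₁₀(10^(72.1/10) − 10^(68.6/10)) = 10·log₁₀(8974000) = 69.5 dB SPL.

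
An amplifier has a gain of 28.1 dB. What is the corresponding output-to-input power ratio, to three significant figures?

Power ratio = 10^(dB/10).
10^(28.1/10) = 10^(2.810) = 646.

646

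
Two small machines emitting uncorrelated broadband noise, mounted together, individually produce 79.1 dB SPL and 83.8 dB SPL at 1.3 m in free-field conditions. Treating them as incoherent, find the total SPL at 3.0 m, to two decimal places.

77.80 dB SPL

Combined at 1.3 m: 10·log₁₀(10^(79.1/10)+10^(83.8/10)) = 85.067 dB SPL.
Then apply −20·log₁₀(3.0/1.3) = -7.264 dB → 77.80 dB SPL.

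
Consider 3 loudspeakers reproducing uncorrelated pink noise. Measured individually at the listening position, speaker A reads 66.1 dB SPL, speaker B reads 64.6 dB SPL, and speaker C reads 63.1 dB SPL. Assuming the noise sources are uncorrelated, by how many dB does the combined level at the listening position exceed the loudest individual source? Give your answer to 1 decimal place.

Incoherent sources sum as intensities:
L_total = 10·log₁₀(10^(66.1/10) + 10^(64.6/10) + 10^(63.1/10)) = 69.54 dB SPL.
Excess over the loudest (66.1 dB): 69.54 − 66.1 = 3.4 dB.

3.4 dB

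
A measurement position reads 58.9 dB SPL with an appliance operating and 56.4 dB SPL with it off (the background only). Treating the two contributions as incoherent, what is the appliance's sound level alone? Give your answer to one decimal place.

55.3 dB SPL

Subtract intensities: L_src = 10·log₁₀(10^(L_total/10) − 10^(L_bg/10)).
L_src = 10·log₁₀(10^(58.9/10) − 10^(56.4/10)) = 10·log₁₀(339700) = 55.3 dB SPL.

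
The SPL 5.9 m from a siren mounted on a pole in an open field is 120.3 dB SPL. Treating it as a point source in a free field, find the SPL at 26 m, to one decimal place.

For a point source in a free field, ΔL = −20·log₁₀(d₂/d₁).
ΔL = −20·log₁₀(26/5.9) = -12.88 dB, so L₂ = 120.3 + (-12.88) = 107.4 dB SPL.

107.4 dB SPL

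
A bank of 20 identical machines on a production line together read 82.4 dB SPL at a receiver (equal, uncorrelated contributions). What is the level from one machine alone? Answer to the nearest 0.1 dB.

20 equal incoherent sources add 10·log₁₀(20) = 13.01 dB over one source.
L_one = 82.4 − 13.01 = 69.4 dB SPL.

69.4 dB SPL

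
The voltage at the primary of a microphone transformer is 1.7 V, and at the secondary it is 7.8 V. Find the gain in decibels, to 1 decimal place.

Voltage is an amplitude quantity, so gain = 20·log₁₀(V_out/V_in).
20·log₁₀(7.8/1.7) = 20·log₁₀(4.588) = 13.2 dB.

13.2 dB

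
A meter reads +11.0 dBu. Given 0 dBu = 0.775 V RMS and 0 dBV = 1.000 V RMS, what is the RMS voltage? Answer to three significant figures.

V = 0.775 V × 10^(+11.0/20).
= 0.775 × 3.548 = 2.75 V.

2.75 V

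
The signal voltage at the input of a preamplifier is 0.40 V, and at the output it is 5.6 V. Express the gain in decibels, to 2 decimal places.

22.92 dB

Voltage is an amplitude quantity, so gain = 20·log₁₀(V_out/V_in).
20·log₁₀(5.6/0.40) = 20·log₁₀(14.00) = 22.92 dB.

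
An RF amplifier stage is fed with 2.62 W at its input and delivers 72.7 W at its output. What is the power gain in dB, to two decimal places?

Power ratio → dB uses the 10·log₁₀ form:
10·log₁₀(72.7/2.62) = 10·log₁₀(27.75) = 14.43 dB.

14.43 dB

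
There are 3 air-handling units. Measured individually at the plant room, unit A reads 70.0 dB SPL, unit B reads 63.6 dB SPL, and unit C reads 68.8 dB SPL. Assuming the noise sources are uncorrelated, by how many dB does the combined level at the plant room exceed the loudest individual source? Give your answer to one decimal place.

3.0 dB

Incoherent sources sum as intensities:
L_total = 10·log₁₀(10^(70.0/10) + 10^(63.6/10) + 10^(68.8/10)) = 72.98 dB SPL.
Excess over the loudest (70.0 dB): 72.98 − 70.0 = 3.0 dB.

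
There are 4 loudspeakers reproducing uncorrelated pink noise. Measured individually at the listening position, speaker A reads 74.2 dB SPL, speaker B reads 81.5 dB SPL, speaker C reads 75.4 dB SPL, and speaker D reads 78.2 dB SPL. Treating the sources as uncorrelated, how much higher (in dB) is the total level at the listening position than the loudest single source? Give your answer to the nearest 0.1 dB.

2.8 dB

Uncorrelated sources add in intensity (power), not in dB.
L_total = 10·log₁₀(10^(74.2/10) + 10^(81.5/10) + 10^(75.4/10) + 10^(78.2/10)) = 84.29 dB SPL.
Excess over the loudest (81.5 dB): 84.29 − 81.5 = 2.8 dB.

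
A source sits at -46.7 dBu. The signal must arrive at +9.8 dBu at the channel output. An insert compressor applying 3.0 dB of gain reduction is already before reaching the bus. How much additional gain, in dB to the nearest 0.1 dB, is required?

59.5 dB

The required make-up gain is the shortfall in the dB sum.
G = +9.8 − (-46.7) + 3.0 = 59.5 dB.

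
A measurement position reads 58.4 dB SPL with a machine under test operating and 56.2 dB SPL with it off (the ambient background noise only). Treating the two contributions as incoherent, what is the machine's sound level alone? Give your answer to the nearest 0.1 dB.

Background correction is a power subtraction:
L_src = 10·log₁₀(10^(58.4/10) − 10^(56.2/10)) = 10·log₁₀(275000) = 54.4 dB SPL.

54.4 dB SPL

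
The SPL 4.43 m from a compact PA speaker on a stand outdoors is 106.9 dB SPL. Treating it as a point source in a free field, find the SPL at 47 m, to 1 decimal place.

Inverse-square spreading gives ΔL = −20·log₁₀(d₂/d₁).
ΔL = −20·log₁₀(47/4.43) = -20.51 dB, so L₂ = 106.9 + (-20.51) = 86.4 dB SPL.

86.4 dB SPL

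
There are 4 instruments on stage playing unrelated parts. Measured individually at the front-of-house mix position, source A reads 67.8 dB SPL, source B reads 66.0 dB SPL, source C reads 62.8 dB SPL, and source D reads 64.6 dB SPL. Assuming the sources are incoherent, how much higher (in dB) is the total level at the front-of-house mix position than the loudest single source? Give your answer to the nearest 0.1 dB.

3.9 dB

Incoherent sources sum as intensities:
L_total = 10·log₁₀(10^(67.8/10) + 10^(66.0/10) + 10^(62.8/10) + 10^(64.6/10)) = 71.70 dB SPL.
Excess over the loudest (67.8 dB): 71.70 − 67.8 = 3.9 dB.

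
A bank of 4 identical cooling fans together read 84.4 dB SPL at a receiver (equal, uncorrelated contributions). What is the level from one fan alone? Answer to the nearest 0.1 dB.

78.4 dB SPL

4 equal incoherent sources add 10·log₁₀(4) = 6.02 dB over one source.
L_one = 84.4 − 6.02 = 78.4 dB SPL.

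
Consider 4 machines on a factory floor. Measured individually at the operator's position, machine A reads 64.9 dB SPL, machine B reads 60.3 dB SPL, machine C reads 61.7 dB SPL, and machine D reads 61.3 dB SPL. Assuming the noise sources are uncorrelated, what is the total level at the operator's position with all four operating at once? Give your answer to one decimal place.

68.4 dB SPL

Uncorrelated sources add in intensity (power), not in dB.
L_total = 10·log₁₀(10^(64.9/10) + 10^(60.3/10) + 10^(61.7/10) + 10^(61.3/10)) = 10·log₁₀(6990000) = 68.4 dB SPL.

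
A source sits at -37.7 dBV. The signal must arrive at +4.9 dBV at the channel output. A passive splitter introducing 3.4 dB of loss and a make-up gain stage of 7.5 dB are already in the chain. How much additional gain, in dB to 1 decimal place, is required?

The required make-up gain is the shortfall in the dB sum.
G = +4.9 − (-37.7) + 3.4 − 7.5 = 38.5 dB.

38.5 dB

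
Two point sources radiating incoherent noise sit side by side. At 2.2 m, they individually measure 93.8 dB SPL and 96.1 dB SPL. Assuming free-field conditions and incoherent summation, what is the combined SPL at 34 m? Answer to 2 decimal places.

Combined at 2.2 m: 10·log₁₀(10^(93.8/10)+10^(96.1/10)) = 98.111 dB SPL.
Then apply −20·log₁₀(34/2.2) = -23.781 dB → 74.33 dB SPL.

74.33 dB SPL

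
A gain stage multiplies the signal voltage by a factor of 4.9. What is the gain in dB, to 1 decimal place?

For a voltage ratio, dB = 20·log₁₀(V₂/V₁).
20·log₁₀(4.9) = 13.8 dB.

13.8 dB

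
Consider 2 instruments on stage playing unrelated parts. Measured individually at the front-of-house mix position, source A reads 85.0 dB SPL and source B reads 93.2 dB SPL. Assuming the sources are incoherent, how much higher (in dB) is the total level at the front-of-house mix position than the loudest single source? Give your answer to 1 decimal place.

Add the sources as powers (linear), then convert back to dB:
L_total = 10·log₁₀(10^(85.0/10) + 10^(93.2/10)) = 93.81 dB SPL.
Excess over the loudest (93.2 dB): 93.81 − 93.2 = 0.6 dB.

0.6 dB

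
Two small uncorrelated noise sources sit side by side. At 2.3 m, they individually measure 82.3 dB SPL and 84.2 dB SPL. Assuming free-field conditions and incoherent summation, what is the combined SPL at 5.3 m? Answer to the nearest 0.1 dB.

79.1 dB SPL

Combined at 2.3 m: 10·log₁₀(10^(82.3/10)+10^(84.2/10)) = 86.36 dB SPL.
Then apply −20·log₁₀(5.3/2.3) = -7.25 dB → 79.1 dB SPL.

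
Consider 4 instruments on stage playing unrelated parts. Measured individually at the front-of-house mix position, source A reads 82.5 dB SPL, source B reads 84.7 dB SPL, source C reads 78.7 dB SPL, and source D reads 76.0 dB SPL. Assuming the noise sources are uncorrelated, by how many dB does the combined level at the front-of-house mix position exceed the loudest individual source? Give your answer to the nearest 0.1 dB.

3.0 dB

Add the sources as powers (linear), then convert back to dB:
L_total = 10·log₁₀(10^(82.5/10) + 10^(84.7/10) + 10^(78.7/10) + 10^(76.0/10)) = 87.69 dB SPL.
Excess over the loudest (84.7 dB): 87.69 − 84.7 = 3.0 dB.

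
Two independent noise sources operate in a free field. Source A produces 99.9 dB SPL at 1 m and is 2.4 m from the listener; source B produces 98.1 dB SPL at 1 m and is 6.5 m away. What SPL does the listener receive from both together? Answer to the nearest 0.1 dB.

92.7 dB SPL

At the listener: L_A = 99.9 − 20·log₁₀(2.4) = 92.30 dB; L_B = 98.1 − 20·log₁₀(6.5) = 81.84 dB.
Combined: 10·log₁₀(10^(92.30/10)+10^(81.84/10)) = 92.7 dB SPL.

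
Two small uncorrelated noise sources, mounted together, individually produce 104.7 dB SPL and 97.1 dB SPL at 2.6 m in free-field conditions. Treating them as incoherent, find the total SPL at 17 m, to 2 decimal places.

Combined at 2.6 m: 10·log₁₀(10^(104.7/10)+10^(97.1/10)) = 105.396 dB SPL.
Then apply −20·log₁₀(17/2.6) = -16.310 dB → 89.09 dB SPL.

89.09 dB SPL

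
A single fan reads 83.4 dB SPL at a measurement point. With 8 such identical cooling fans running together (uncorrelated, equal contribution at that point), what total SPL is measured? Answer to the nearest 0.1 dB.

8 equal incoherent sources raise the level by 10·log₁₀(8) = 9.03 dB.
L_total = 83.4 + 9.03 = 92.4 dB SPL.

92.4 dB SPL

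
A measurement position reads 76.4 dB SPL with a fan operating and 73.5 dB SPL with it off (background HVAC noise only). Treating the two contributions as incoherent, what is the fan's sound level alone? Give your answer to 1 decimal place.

Background correction is a power subtraction:
L_src = 10·log₁₀(10^(76.4/10) − 10^(73.5/10)) = 10·log₁₀(21260000) = 73.3 dB SPL.

73.3 dB SPL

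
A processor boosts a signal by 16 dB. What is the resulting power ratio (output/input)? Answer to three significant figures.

Power ratio = 10^(dB/10).
10^(16/10) = 10^(1.600) = 39.8.

39.8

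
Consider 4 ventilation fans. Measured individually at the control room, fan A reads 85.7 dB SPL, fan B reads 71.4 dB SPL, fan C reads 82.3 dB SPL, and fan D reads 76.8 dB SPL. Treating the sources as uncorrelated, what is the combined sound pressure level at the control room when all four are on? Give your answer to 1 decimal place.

Incoherent sources sum as intensities:
L_total = 10·log₁₀(10^(85.7/10) + 10^(71.4/10) + 10^(82.3/10) + 10^(76.8/10)) = 10·log₁₀(603000000) = 87.8 dB SPL.

87.8 dB SPL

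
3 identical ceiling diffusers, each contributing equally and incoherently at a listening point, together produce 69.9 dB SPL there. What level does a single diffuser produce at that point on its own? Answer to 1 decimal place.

3 equal incoherent sources add 10·log₁₀(3) = 4.77 dB over one source.
L_one = 69.9 − 4.77 = 65.1 dB SPL.

65.1 dB SPL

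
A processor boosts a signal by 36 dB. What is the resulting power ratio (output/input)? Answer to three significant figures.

Power ratio = 10^(dB/10).
10^(36/10) = 10^(3.600) = 3980.

3980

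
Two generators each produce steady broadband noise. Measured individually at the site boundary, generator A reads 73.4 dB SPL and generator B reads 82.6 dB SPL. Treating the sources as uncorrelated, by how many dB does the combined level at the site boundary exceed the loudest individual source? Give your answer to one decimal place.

Add the sources as powers (linear), then convert back to dB:
L_total = 10·log₁₀(10^(73.4/10) + 10^(82.6/10)) = 83.09 dB SPL.
Excess over the loudest (82.6 dB): 83.09 − 82.6 = 0.5 dB.

0.5 dB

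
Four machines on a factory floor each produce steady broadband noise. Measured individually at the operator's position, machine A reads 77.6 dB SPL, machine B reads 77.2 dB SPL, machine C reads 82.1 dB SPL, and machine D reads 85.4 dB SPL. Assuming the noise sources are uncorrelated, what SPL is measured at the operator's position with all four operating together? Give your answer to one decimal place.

Incoherent sources sum as intensities:
L_total = 10·log₁₀(10^(77.6/10) + 10^(77.2/10) + 10^(82.1/10) + 10^(85.4/10)) = 10·log₁₀(618900000) = 87.9 dB SPL.

87.9 dB SPL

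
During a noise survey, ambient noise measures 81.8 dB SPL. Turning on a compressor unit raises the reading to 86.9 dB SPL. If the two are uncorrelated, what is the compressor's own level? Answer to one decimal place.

Subtract intensities: L_src = 10·log₁₀(10^(L_total/10) − 10^(L_bg/10)).
L_src = 10·log₁₀(10^(86.9/10) − 10^(81.8/10)) = 10·log₁₀(338400000) = 85.3 dB SPL.

85.3 dB SPL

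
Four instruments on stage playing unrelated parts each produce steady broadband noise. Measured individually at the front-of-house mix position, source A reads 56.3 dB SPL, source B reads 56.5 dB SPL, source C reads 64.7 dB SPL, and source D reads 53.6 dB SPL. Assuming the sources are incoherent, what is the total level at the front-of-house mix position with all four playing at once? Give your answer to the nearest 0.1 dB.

Incoherent sources sum as intensities:
L_total = 10·log₁₀(10^(56.3/10) + 10^(56.5/10) + 10^(64.7/10) + 10^(53.6/10)) = 10·log₁₀(4054000) = 66.1 dB SPL.

66.1 dB SPL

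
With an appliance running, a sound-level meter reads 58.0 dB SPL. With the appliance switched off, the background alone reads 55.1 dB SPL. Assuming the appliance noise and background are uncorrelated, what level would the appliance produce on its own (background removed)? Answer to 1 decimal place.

54.9 dB SPL

Background correction is a power subtraction:
L_src = 10·log₁₀(10^(58.0/10) − 10^(55.1/10)) = 10·log₁₀(307400) = 54.9 dB SPL.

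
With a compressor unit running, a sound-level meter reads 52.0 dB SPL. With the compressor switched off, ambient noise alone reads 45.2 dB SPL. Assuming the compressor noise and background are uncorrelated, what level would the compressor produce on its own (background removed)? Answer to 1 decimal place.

Subtract intensities: L_src = 10·log₁₀(10^(L_total/10) − 10^(L_bg/10)).
L_src = 10·log₁₀(10^(52.0/10) − 10^(45.2/10)) = 10·log₁₀(125400) = 51.0 dB SPL.

51.0 dB SPL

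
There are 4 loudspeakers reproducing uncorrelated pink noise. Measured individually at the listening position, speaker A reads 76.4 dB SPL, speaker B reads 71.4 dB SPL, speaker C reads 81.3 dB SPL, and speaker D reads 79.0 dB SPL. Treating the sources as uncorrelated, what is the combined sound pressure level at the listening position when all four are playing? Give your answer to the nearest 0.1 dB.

84.3 dB SPL

Uncorrelated sources add in intensity (power), not in dB.
L_total = 10·log₁₀(10^(76.4/10) + 10^(71.4/10) + 10^(81.3/10) + 10^(79.0/10)) = 10·log₁₀(271800000) = 84.3 dB SPL.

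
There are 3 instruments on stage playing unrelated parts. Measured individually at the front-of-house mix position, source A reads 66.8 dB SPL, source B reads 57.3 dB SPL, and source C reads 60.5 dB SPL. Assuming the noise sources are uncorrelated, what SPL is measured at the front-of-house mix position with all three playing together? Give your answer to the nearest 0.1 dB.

Uncorrelated sources add in intensity (power), not in dB.
L_total = 10·log₁₀(10^(66.8/10) + 10^(57.3/10) + 10^(60.5/10)) = 10·log₁₀(6445000) = 68.1 dB SPL.

68.1 dB SPL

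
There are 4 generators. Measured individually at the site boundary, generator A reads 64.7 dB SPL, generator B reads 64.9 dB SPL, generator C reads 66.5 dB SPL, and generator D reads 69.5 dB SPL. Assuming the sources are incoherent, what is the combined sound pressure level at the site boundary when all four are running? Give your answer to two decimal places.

72.88 dB SPL

Uncorrelated sources add in intensity (power), not in dB.
L_total = 10·log₁₀(10^(64.7/10) + 10^(64.9/10) + 10^(66.5/10) + 10^(69.5/10)) = 10·log₁₀(19420000) = 72.88 dB SPL.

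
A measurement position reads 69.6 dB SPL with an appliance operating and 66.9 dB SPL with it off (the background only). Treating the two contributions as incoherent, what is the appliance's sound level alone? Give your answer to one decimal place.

66.3 dB SPL

Background correction is a power subtraction:
L_src = 10·log₁₀(10^(69.6/10) − 10^(66.9/10)) = 10·log₁₀(4222000) = 66.3 dB SPL.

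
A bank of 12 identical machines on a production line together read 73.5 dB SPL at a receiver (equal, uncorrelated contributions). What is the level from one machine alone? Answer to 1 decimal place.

62.7 dB SPL

12 equal incoherent sources add 10·log₁₀(12) = 10.79 dB over one source.
L_one = 73.5 − 10.79 = 62.7 dB SPL.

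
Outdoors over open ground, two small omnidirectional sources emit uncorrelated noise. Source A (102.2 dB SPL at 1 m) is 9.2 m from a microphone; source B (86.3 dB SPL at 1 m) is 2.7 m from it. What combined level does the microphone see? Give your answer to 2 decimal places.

84.06 dB SPL

At the listener: L_A = 102.2 − 20·log₁₀(9.2) = 82.924 dB; L_B = 86.3 − 20·log₁₀(2.7) = 77.673 dB.
Combined: 10·log₁₀(10^(82.924/10)+10^(77.673/10)) = 84.06 dB SPL.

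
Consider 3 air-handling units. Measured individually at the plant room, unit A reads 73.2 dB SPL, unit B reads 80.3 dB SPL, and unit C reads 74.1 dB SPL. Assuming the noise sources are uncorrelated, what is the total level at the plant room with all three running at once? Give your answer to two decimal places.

81.87 dB SPL

Add the sources as powers (linear), then convert back to dB:
L_total = 10·log₁₀(10^(73.2/10) + 10^(80.3/10) + 10^(74.1/10)) = 10·log₁₀(153700000) = 81.87 dB SPL.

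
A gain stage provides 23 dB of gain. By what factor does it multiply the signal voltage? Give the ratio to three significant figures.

14.1

Voltage ratio = 10^(dB/20).
10^(23/20) = 10^(1.150) = 14.1.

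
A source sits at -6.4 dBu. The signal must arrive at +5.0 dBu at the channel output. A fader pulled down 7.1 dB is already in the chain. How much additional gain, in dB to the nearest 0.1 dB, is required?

The required make-up gain is the shortfall in the dB sum.
G = +5.0 − (-6.4) + 7.1 = 18.5 dB.

18.5 dB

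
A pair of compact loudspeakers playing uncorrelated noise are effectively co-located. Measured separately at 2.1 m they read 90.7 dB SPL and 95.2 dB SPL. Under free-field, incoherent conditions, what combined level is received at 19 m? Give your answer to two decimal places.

Combined at 2.1 m: 10·log₁₀(10^(90.7/10)+10^(95.2/10)) = 96.519 dB SPL.
Then apply −20·log₁₀(19/2.1) = -19.131 dB → 77.39 dB SPL.

77.39 dB SPL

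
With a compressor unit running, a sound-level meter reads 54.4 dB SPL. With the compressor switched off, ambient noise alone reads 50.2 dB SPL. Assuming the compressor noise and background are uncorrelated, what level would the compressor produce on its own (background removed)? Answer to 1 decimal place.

Subtract intensities: L_src = 10·log₁₀(10^(L_total/10) − 10^(L_bg/10)).
L_src = 10·log₁₀(10^(54.4/10) − 10^(50.2/10)) = 10·log₁₀(170700) = 52.3 dB SPL.

52.3 dB SPL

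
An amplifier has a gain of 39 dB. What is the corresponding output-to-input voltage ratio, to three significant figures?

Voltage ratio = 10^(dB/20).
10^(39/20) = 10^(1.950) = 89.1.

89.1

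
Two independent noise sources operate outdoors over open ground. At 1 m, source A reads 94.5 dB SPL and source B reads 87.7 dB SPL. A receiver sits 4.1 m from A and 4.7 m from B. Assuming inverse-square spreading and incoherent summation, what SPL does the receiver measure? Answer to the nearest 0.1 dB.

At the listener: L_A = 94.5 − 20·log₁₀(4.1) = 82.24 dB; L_B = 87.7 − 20·log₁₀(4.7) = 74.26 dB.
Combined: 10·log₁₀(10^(82.24/10)+10^(74.26/10)) = 82.9 dB SPL.

82.9 dB SPL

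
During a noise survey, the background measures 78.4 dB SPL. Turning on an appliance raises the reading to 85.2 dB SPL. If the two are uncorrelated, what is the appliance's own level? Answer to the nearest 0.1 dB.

84.2 dB SPL

Background correction is a power subtraction:
L_src = 10·log₁₀(10^(85.2/10) − 10^(78.4/10)) = 10·log₁₀(261900000) = 84.2 dB SPL.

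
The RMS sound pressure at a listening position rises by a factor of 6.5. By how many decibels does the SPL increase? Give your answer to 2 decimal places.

16.26 dB

Sound pressure is an amplitude quantity: ΔL = 20·log₁₀(p₂/p₁).
20·log₁₀(6.5) = 16.26 dB.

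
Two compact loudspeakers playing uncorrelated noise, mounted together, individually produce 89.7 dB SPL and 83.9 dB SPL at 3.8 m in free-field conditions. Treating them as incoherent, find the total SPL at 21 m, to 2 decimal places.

75.87 dB SPL

Combined at 3.8 m: 10·log₁₀(10^(89.7/10)+10^(83.9/10)) = 90.714 dB SPL.
Then apply −20·log₁₀(21/3.8) = -14.849 dB → 75.87 dB SPL.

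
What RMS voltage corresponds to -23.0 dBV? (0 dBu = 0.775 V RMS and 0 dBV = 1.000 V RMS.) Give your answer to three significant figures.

0.0708 V

V = 1.000 V × 10^(-23.0/20).
= 1.000 × 0.07079 = 0.0708 V.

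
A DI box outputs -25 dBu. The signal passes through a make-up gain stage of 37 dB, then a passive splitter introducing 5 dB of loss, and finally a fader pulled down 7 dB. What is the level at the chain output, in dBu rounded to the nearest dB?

0 dBu

Cascaded gains and losses add directly in dB.
-25 + 37 − 5 − 7 = 0 dBu.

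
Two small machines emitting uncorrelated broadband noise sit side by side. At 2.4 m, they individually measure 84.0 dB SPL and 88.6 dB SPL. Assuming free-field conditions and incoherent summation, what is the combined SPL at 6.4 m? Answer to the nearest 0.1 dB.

Combined at 2.4 m: 10·log₁₀(10^(84.0/10)+10^(88.6/10)) = 89.89 dB SPL.
Then apply −20·log₁₀(6.4/2.4) = -8.52 dB → 81.4 dB SPL.

81.4 dB SPL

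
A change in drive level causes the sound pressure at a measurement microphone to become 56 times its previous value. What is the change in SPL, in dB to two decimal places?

Sound pressure is an amplitude quantity: ΔL = 20·log₁₀(p₂/p₁).
20·log₁₀(56) = 34.96 dB.

34.96 dB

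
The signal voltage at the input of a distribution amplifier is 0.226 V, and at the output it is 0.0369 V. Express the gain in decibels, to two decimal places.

Voltage is an amplitude quantity, so gain = 20·log₁₀(V_out/V_in).
20·log₁₀(0.0369/0.226) = 20·log₁₀(0.1633) = -15.74 dB.

-15.74 dB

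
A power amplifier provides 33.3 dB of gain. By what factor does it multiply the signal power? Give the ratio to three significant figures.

Power ratio = 10^(dB/10).
10^(33.3/10) = 10^(3.330) = 2140.

2140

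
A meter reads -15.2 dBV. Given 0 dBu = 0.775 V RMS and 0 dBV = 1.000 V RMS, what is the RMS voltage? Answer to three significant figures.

V = 1.000 V × 10^(-15.2/20).
= 1.000 × 0.1738 = 0.174 V.

0.174 V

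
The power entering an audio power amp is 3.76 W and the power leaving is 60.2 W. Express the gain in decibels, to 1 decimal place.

12.0 dB

For a power ratio, dB = 10·log₁₀(P₂/P₁).
10·log₁₀(60.2/3.76) = 10·log₁₀(16.01) = 12.0 dB.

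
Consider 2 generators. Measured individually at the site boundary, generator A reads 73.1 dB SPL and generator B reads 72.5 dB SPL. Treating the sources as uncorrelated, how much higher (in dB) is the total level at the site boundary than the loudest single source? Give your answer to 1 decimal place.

2.7 dB

Uncorrelated sources add in intensity (power), not in dB.
L_total = 10·log₁₀(10^(73.1/10) + 10^(72.5/10)) = 75.82 dB SPL.
Excess over the loudest (73.1 dB): 75.82 − 73.1 = 2.7 dB.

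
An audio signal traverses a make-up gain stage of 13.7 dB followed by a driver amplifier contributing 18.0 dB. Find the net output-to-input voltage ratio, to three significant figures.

Net gain = 13.7 + 18.0 = 31.7 dB.
Voltage ratio = 10^(31.7/20) = 38.5.

38.5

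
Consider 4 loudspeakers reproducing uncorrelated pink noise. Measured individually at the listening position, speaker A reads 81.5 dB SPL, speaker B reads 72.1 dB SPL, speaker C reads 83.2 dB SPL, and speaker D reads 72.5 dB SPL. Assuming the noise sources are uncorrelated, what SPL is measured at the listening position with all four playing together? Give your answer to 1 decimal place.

Incoherent sources sum as intensities:
L_total = 10·log₁₀(10^(81.5/10) + 10^(72.1/10) + 10^(83.2/10) + 10^(72.5/10)) = 10·log₁₀(384200000) = 85.8 dB SPL.

85.8 dB SPL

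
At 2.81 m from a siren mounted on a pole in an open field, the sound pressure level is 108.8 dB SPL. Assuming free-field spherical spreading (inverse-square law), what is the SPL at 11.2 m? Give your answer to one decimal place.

Inverse-square spreading gives ΔL = −20·log₁₀(d₂/d₁).
ΔL = −20·log₁₀(11.2/2.81) = -12.01 dB, so L₂ = 108.8 + (-12.01) = 96.8 dB SPL.

96.8 dB SPL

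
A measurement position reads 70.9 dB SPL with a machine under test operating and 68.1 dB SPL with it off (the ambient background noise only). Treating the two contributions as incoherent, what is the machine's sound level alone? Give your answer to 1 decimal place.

Background correction is a power subtraction:
L_src = 10·log₁₀(10^(70.9/10) − 10^(68.1/10)) = 10·log₁₀(5846000) = 67.7 dB SPL.

67.7 dB SPL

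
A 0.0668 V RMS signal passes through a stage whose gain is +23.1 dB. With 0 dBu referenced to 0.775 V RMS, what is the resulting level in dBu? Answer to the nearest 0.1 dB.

+1.8 dBu

Input level: 20·log₁₀(0.0668/0.775) = -21.29 dBu.
Output: -21.29 + 23.1 = +1.8 dBu.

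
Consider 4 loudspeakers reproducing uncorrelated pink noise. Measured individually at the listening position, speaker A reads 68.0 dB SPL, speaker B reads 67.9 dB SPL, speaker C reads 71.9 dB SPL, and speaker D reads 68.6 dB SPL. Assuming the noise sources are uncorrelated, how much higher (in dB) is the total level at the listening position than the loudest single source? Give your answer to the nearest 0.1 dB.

3.6 dB

Add the sources as powers (linear), then convert back to dB:
L_total = 10·log₁₀(10^(68.0/10) + 10^(67.9/10) + 10^(71.9/10) + 10^(68.6/10)) = 75.47 dB SPL.
Excess over the loudest (71.9 dB): 75.47 − 71.9 = 3.6 dB.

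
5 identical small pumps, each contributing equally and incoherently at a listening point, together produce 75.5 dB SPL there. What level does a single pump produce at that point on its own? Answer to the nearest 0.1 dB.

68.5 dB SPL

5 equal incoherent sources add 10·log₁₀(5) = 6.99 dB over one source.
L_one = 75.5 − 6.99 = 68.5 dB SPL.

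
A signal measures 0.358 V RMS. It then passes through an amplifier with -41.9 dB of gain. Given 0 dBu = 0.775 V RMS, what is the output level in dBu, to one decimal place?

-48.6 dBu

Input level: 20·log₁₀(0.358/0.775) = -6.71 dBu.
Output: -6.71 − 41.9 = -48.6 dBu.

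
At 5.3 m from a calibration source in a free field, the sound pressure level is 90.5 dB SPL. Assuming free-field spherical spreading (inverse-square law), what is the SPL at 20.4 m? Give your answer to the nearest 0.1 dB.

78.8 dB SPL

Free-field point source: level drops by 20·log₁₀ of the distance ratio.
ΔL = −20·log₁₀(20.4/5.3) = -11.71 dB, so L₂ = 90.5 + (-11.71) = 78.8 dB SPL.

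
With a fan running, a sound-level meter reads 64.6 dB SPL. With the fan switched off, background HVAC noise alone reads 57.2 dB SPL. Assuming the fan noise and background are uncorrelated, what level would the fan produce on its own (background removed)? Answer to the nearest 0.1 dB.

63.7 dB SPL

Background correction is a power subtraction:
L_src = 10·log₁₀(10^(64.6/10) − 10^(57.2/10)) = 10·log₁₀(2359000) = 63.7 dB SPL.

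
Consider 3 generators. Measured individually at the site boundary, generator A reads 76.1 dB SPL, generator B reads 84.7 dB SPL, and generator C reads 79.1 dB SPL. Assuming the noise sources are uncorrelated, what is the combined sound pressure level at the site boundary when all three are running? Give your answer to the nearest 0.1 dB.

86.2 dB SPL

Uncorrelated sources add in intensity (power), not in dB.
L_total = 10·log₁₀(10^(76.1/10) + 10^(84.7/10) + 10^(79.1/10)) = 10·log₁₀(417100000) = 86.2 dB SPL.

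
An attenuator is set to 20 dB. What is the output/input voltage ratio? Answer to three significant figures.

Voltage ratio = 10^(dB/20).
10^(-20/20) = 10^(-1.000) = 0.100.

0.100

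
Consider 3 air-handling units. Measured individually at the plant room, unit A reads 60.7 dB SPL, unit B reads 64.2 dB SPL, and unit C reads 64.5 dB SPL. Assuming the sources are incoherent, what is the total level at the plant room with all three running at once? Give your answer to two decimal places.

Add the sources as powers (linear), then convert back to dB:
L_total = 10·log₁₀(10^(60.7/10) + 10^(64.2/10) + 10^(64.5/10)) = 10·log₁₀(6624000) = 68.21 dB SPL.

68.21 dB SPL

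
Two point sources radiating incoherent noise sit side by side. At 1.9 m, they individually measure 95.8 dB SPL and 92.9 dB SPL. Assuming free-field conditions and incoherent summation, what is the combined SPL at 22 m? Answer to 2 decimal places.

76.32 dB SPL

Combined at 1.9 m: 10·log₁₀(10^(95.8/10)+10^(92.9/10)) = 97.598 dB SPL.
Then apply −20·log₁₀(22/1.9) = -21.273 dB → 76.32 dB SPL.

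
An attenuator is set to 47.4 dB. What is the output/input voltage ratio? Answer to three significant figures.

Voltage ratio = 10^(dB/20).
10^(-47.4/20) = 10^(-2.370) = 0.00427.

0.00427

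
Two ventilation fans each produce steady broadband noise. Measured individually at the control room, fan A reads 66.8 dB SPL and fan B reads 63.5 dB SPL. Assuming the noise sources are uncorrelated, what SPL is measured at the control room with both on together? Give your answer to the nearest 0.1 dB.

Add the sources as powers (linear), then convert back to dB:
L_total = 10·log₁₀(10^(66.8/10) + 10^(63.5/10)) = 10·log₁₀(7025000) = 68.5 dB SPL.

68.5 dB SPL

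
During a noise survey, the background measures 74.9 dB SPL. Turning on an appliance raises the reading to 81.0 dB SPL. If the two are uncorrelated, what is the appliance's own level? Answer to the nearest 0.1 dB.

Subtract intensities: L_src = 10·log₁₀(10^(L_total/10) − 10^(L_bg/10)).
L_src = 10·log₁₀(10^(81.0/10) − 10^(74.9/10)) = 10·log₁₀(94990000) = 79.8 dB SPL.

79.8 dB SPL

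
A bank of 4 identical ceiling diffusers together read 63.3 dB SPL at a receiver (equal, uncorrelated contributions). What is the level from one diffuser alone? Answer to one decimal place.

4 equal incoherent sources add 10·log₁₀(4) = 6.02 dB over one source.
L_one = 63.3 − 6.02 = 57.3 dB SPL.

57.3 dB SPL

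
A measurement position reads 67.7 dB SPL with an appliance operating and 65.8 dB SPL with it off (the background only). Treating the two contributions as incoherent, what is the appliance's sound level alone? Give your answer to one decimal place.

Remove the background by subtracting linear intensities:
L_src = 10·log₁₀(10^(67.7/10) − 10^(65.8/10)) = 10·log₁₀(2087000) = 63.2 dB SPL.

63.2 dB SPL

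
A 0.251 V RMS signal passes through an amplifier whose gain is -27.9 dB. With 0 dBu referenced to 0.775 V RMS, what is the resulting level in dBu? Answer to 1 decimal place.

-37.7 dBu

Input level: 20·log₁₀(0.251/0.775) = -9.79 dBu.
Output: -9.79 − 27.9 = -37.7 dBu.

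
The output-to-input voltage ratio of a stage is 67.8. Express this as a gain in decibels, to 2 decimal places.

36.62 dB

Voltage ratio → dB uses the 20·log₁₀ form:
20·log₁₀(67.8) = 36.62 dB.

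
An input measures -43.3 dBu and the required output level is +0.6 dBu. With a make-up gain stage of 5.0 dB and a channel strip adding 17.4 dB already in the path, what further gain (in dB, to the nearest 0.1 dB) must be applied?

The required make-up gain is the shortfall in the dB sum.
G = +0.6 − (-43.3) − 5.0 − 17.4 = 21.5 dB.

21.5 dB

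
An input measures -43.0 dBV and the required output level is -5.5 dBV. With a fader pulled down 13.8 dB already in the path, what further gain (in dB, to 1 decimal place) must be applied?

51.3 dB

The required make-up gain is the shortfall in the dB sum.
G = -5.5 − (-43.0) + 13.8 = 51.3 dB.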